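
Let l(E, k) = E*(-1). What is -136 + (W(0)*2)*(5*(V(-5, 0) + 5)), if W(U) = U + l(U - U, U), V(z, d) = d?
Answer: -136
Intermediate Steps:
l(E, k) = -E
W(U) = U (W(U) = U - (U - U) = U - 1*0 = U + 0 = U)
-136 + (W(0)*2)*(5*(V(-5, 0) + 5)) = -136 + (0*2)*(5*(0 + 5)) = -136 + 0*(5*5) = -136 + 0*25 = -136 + 0 = -136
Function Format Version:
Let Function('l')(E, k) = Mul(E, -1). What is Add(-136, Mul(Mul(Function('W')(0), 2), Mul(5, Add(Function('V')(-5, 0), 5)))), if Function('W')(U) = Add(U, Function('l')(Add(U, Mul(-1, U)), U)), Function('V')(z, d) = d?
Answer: -136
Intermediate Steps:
Function('l')(E, k) = Mul(-1, E)
Function('W')(U) = U (Function('W')(U) = Add(U, Mul(-1, Add(U, Mul(-1, U)))) = Add(U, Mul(-1, 0)) = Add(U, 0) = U)
Add(-136, Mul(Mul(Function('W')(0), 2), Mul(5, Add(Function('V')(-5, 0), 5)))) = Add(-136, Mul(Mul(0, 2), Mul(5, Add(0, 5)))) = Add(-136, Mul(0, Mul(5, 5))) = Add(-136, Mul(0, 25)) = Add(-136, 0) = -136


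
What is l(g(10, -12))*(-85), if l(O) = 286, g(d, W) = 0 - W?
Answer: -24310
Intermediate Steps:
g(d, W) = -W
l(g(10, -12))*(-85) = 286*(-85) = -24310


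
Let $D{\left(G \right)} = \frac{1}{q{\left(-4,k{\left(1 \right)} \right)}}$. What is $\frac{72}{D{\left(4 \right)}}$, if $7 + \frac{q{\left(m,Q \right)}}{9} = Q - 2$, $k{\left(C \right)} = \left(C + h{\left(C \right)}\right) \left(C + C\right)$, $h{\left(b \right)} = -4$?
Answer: $-9720$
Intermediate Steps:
$k{\left(C \right)} = 2 C \left(-4 + C\right)$ ($k{\left(C \right)} = \left(C - 4\right) \left(C + C\right) = \left(-4 + C\right) 2 C = 2 C \left(-4 + C\right)$)
$q{\left(m,Q \right)} = -81 + 9 Q$ ($q{\left(m,Q \right)} = -63 + 9 \left(Q - 2\right) = -63 + 9 \left(-2 + Q\right) = -63 + \left(-18 + 9 Q\right) = -81 + 9 Q$)
$D{\left(G \right)} = - \frac{1}{135}$ ($D{\left(G \right)} = \frac{1}{-81 + 9 \cdot 2 \cdot 1 \left(-4 + 1\right)} = \frac{1}{-81 + 9 \cdot 2 \cdot 1 \left(-3\right)} = \frac{1}{-81 + 9 \left(-6\right)} = \frac{1}{-81 - 54} = \frac{1}{-135} = - \frac{1}{135}$)
$\frac{72}{D{\left(4 \right)}} = \frac{72}{- \frac{1}{135}} = 72 \left(-135\right) = -9720$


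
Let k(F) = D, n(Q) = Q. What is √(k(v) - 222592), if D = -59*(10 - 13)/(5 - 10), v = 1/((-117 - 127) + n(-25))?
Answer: I*√5565685/5 ≈ 471.83*I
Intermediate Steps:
v = -1/269 (v = 1/((-117 - 127) - 25) = 1/(-244 - 25) = 1/(-269) = -1/269 ≈ -0.0037175)
D = -177/5 (D = -59/(-5/(-3)) = -59/((-⅓*(-5))) = -59/5/3 = -59*⅗ = -177/5 ≈ -35.400)
k(F) = -177/5
√(k(v) - 222592) = √(-177/5 - 222592) = √(-1113137/5) = I*√5565685/5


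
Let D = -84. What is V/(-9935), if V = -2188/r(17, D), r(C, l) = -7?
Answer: -2188/69545 ≈ -0.031462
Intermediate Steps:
V = 2188/7 (V = -2188/(-7) = -2188*(-⅐) = 2188/7 ≈ 312.57)
V/(-9935) = (2188/7)/(-9935) = (2188/7)*(-1/9935) = -2188/69545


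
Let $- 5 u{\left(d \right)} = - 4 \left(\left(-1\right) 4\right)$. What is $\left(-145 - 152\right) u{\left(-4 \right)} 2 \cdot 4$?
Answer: $\frac{38016}{5} \approx 7603.2$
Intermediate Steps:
$u{\left(d \right)} = - \frac{16}{5}$ ($u{\left(d \right)} = - \frac{\left(-4\right) \left(\left(-1\right) 4\right)}{5} = - \frac{\left(-4\right) \left(-4\right)}{5} = \left(- \frac{1}{5}\right) 16 = - \frac{16}{5}$)
$\left(-145 - 152\right) u{\left(-4 \right)} 2 \cdot 4 = \left(-145 - 152\right) \left(- \frac{16}{5}\right) 2 \cdot 4 = - 297 \left(\left(- \frac{32}{5}\right) 4\right) = \left(-297\right) \left(- \frac{128}{5}\right) = \frac{38016}{5}$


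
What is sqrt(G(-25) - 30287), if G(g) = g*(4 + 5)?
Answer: 4*I*sqrt(1907) ≈ 174.68*I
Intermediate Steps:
G(g) = 9*g (G(g) = g*9 = 9*g)
sqrt(G(-25) - 30287) = sqrt(9*(-25) - 30287) = sqrt(-225 - 30287) = sqrt(-30512) = 4*I*sqrt(1907)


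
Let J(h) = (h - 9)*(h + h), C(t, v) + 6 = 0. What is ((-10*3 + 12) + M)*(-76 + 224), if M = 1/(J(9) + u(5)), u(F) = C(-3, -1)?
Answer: -8066/3 ≈ -2688.7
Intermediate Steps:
C(t, v) = -6 (C(t, v) = -6 + 0 = -6)
u(F) = -6
J(h) = 2*h*(-9 + h) (J(h) = (-9 + h)*(2*h) = 2*h*(-9 + h))
M = -⅙ (M = 1/(2*9*(-9 + 9) - 6) = 1/(2*9*0 - 6) = 1/(0 - 6) = 1/(-6) = -⅙ ≈ -0.16667)
((-10*3 + 12) + M)*(-76 + 224) = ((-10*3 + 12) - ⅙)*(-76 + 224) = ((-30 + 12) - ⅙)*148 = (-18 - ⅙)*148 = -109/6*148 = -8066/3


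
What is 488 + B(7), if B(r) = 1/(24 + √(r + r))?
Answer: 137140/281 - √14/562 ≈ 488.04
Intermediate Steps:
B(r) = 1/(24 + √2*√r) (B(r) = 1/(24 + √(2*r)) = 1/(24 + √2*√r))
488 + B(7) = 488 + 1/(24 + √2*√7) = 488 + 1/(24 + √14)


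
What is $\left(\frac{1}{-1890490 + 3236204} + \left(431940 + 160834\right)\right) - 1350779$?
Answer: $- \frac{1020057940569}{1345714} \approx -7.5801 \cdot 10^{5}$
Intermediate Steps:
$\left(\frac{1}{-1890490 + 3236204} + \left(431940 + 160834\right)\right) - 1350779 = \left(\frac{1}{1345714} + 592774\right) - 1350779 = \frac{797704270637}{1345714} - 1350779 = - \frac{1020057940569}{1345714}$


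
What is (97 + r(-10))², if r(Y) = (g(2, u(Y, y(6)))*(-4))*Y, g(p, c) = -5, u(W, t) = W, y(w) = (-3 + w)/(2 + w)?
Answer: 10609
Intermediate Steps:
y(w) = (-3 + w)/(2 + w)
r(Y) = 20*Y (r(Y) = (-5*(-4))*Y = 20*Y)
(97 + r(-10))² = (97 + 20*(-10))² = (97 - 200)² = (-103)² = 10609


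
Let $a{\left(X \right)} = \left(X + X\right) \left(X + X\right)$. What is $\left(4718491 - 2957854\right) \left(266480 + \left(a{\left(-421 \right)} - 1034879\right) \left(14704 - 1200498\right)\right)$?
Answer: $680430419980959630$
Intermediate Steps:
$a{\left(X \right)} = 4 X^{2}$ ($a{\left(X \right)} = 2 X 2 X = 4 X^{2}$)
$\left(4718491 - 2957854\right) \left(266480 + \left(a{\left(-421 \right)} - 1034879\right) \left(14704 - 1200498\right)\right) = \left(4718491 - 2957854\right) \left(266480 + \left(4 \left(-421\right)^{2} - 1034879\right) \left(14704 - 1200498\right)\right) = 1760637 \left(266480 + \left(4 \cdot 177241 - 1034879\right) \left(-1185794\right)\right) = 1760637 \left(266480 + \left(708964 - 1034879\right) \left(-1185794\right)\right) = 1760637 \left(266480 - -386468051510\right) = 1760637 \left(266480 + 386468051510\right) = 1760637 \cdot 386468317990 = 680430419980959630$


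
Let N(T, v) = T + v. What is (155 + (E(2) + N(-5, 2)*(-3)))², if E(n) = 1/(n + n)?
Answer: 431649/16 ≈ 26978.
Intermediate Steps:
E(n) = 1/(2*n)
(155 + (E(2) + N(-5, 2)*(-3)))² = (155 + ((½)/2 + (-5 + 2)*(-3)))² = (155 + ((½)*(½) - 3*(-3)))² = (155 + (¼ + 9))² = (155 + 37/4)² = (657/4)² = 431649/16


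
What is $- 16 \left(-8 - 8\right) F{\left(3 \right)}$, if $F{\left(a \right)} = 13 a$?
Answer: $9984$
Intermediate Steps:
$- 16 \left(-8 - 8\right) F{\left(3 \right)} = - 16 \left(-8 - 8\right) 13 \cdot 3 = - 16 \left(-8 - 8\right) 39 = \left(-16\right) \left(-16\right) 39 = 256 \cdot 39 = 9984$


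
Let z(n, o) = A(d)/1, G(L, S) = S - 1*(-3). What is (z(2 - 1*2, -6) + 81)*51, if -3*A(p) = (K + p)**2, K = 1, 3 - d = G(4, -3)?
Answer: 3859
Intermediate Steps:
G(L, S) = 3 + S (G(L, S) = S + 3 = 3 + S)
d = 3 (d = 3 - (3 - 3) = 3 - 1*0 = 3 + 0 = 3)
A(p) = -(1 + p)**2/3
z(n, o) = -16/3 (z(n, o) = -(1 + 3)**2/3/1 = -1/3*4**2*1 = -1/3*16*1 = -16/3*1 = -16/3)
(z(2 - 1*2, -6) + 81)*51 = (-16/3 + 81)*51 = (227/3)*51 = 3859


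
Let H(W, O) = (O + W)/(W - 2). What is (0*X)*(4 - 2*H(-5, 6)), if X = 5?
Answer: 0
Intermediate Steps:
H(W, O) = (O + W)/(-2 + W)
(0*X)*(4 - 2*H(-5, 6)) = (0*5)*(4 - 2*(6 - 5)/(-2 - 5)) = 0*(4 - 2/(-7)) = 0*(4 - (-2)/7) = 0*(4 - 2*(-⅐)) = 0*(4 + 2/7) = 0*(30/7) = 0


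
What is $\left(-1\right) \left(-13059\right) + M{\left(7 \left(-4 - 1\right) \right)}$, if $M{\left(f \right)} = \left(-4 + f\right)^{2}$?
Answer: $14580$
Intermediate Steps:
$\left(-1\right) \left(-13059\right) + M{\left(7 \left(-4 - 1\right) \right)} = \left(-1\right) \left(-13059\right) + \left(-4 + 7 \left(-4 - 1\right)\right)^{2} = 13059 + \left(-4 + 7 \left(-5\right)\right)^{2} = 13059 + \left(-4 - 35\right)^{2} = 13059 + \left(-39\right)^{2} = 13059 + 1521 = 14580$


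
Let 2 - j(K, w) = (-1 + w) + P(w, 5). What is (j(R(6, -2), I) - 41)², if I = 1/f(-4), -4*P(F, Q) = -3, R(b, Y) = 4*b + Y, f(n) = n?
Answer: 5929/4 ≈ 1482.3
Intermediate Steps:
R(b, Y) = Y + 4*b
P(F, Q) = ¾ (P(F, Q) = -¼*(-3) = ¾)
I = -¼ (I = 1/(-4) = -¼ ≈ -0.25000)
j(K, w) = 9/4 - w (j(K, w) = 2 - ((-1 + w) + ¾) = 2 - (-¼ + w) = 2 + (¼ - w) = 9/4 - w)
(j(R(6, -2), I) - 41)² = ((9/4 - 1*(-¼)) - 41)² = ((9/4 + ¼) - 41)² = (5/2 - 41)² = (-77/2)² = 5929/4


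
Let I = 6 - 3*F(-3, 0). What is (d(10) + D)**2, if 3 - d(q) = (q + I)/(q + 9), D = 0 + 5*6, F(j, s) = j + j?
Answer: 351649/361 ≈ 974.10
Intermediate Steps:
F(j, s) = 2*j
D = 30 (D = 0 + 30 = 30)
I = 24 (I = 6 - 6*(-3) = 6 - 3*(-6) = 6 + 18 = 24)
d(q) = 3 - (24 + q)/(9 + q) (d(q) = 3 - (q + 24)/(q + 9) = 3 - (24 + q)/(9 + q))
(d(10) + D)**2 = ((3 + 2*10)/(9 + 10) + 30)**2 = ((3 + 20)/19 + 30)**2 = ((1/19)*23 + 30)**2 = (23/19 + 30)**2 = (593/19)**2 = 351649/361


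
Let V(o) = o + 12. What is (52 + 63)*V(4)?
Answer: 1840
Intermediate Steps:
V(o) = 12 + o
(52 + 63)*V(4) = (52 + 63)*(12 + 4) = 115*16 = 1840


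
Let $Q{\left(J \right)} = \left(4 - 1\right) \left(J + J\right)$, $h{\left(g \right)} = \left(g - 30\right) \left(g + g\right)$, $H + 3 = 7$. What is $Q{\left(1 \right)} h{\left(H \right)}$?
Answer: $-1248$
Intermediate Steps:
$H = 4$ ($H = -3 + 7 = 4$)
$h{\left(g \right)} = 2 g \left(-30 + g\right)$ ($h{\left(g \right)} = \left(-30 + g\right) 2 g = 2 g \left(-30 + g\right)$)
$Q{\left(J \right)} = 6 J$ ($Q{\left(J \right)} = 3 \cdot 2 J = 6 J$)
$Q{\left(1 \right)} h{\left(H \right)} = 6 \cdot 1 \cdot 2 \cdot 4 \left(-30 + 4\right) = 6 \cdot 2 \cdot 4 \left(-26\right) = 6 \left(-208\right) = -1248$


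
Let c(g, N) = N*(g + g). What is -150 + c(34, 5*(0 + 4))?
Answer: 1210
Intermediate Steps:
c(g, N) = 2*N*g (c(g, N) = N*(2*g) = 2*N*g)
-150 + c(34, 5*(0 + 4)) = -150 + 2*(5*(0 + 4))*34 = -150 + 2*(5*4)*34 = -150 + 2*20*34 = -150 + 1360 = 1210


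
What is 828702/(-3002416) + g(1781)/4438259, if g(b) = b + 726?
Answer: -1835233526453/6662749916872 ≈ -0.27545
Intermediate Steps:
g(b) = 726 + b
828702/(-3002416) + g(1781)/4438259 = 828702/(-3002416) + (726 + 1781)/4438259 = 828702*(-1/3002416) + 2507*(1/4438259) = -414351/1501208 + 2507/4438259 = -1835233526453/6662749916872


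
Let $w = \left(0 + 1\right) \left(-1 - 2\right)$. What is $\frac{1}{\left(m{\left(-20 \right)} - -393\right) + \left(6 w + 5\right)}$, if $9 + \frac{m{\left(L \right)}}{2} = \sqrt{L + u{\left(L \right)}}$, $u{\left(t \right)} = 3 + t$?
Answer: $\frac{181}{65596} - \frac{i \sqrt{37}}{65596} \approx 0.0027593 - 9.2731 \cdot 10^{-5} i$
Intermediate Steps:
$m{\left(L \right)} = -18 + 2 \sqrt{3 + 2 L}$ ($m{\left(L \right)} = -18 + 2 \sqrt{L + \left(3 + L\right)} = -18 + 2 \sqrt{3 + 2 L}$)
$w = -3$ ($w = 1 \left(-3\right) = -3$)
$\frac{1}{\left(m{\left(-20 \right)} - -393\right) + \left(6 w + 5\right)} = \frac{1}{\left(\left(-18 + 2 \sqrt{3 + 2 \left(-20\right)}\right) - -393\right) + \left(6 \left(-3\right) + 5\right)} = \frac{1}{\left(\left(-18 + 2 \sqrt{3 - 40}\right) + 393\right) + \left(-18 + 5\right)} = \frac{1}{\left(\left(-18 + 2 \sqrt{-37}\right) + 393\right) - 13} = \frac{1}{\left(\left(-18 + 2 i \sqrt{37}\right) + 393\right) - 13} = \frac{1}{\left(375 + 2 i \sqrt{37}\right) - 13} = \frac{1}{362 + 2 i \sqrt{37}}$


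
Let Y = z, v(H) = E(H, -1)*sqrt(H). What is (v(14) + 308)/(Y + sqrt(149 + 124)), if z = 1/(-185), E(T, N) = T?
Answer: 14245/2335856 + 1295*sqrt(14)/4671712 + 1677025*sqrt(78)/4671712 + 2635325*sqrt(273)/2335856 ≈ 21.819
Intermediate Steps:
v(H) = H**(3/2) (v(H) = H*sqrt(H) = H**(3/2))
z = -1/185 ≈ -0.0054054
Y = -1/185 ≈ -0.0054054
(v(14) + 308)/(Y + sqrt(149 + 124)) = (14**(3/2) + 308)/(-1/185 + sqrt(149 + 124)) = (14*sqrt(14) + 308)/(-1/185 + sqrt(273)) = (308 + 14*sqrt(14))/(-1/185 + sqrt(273))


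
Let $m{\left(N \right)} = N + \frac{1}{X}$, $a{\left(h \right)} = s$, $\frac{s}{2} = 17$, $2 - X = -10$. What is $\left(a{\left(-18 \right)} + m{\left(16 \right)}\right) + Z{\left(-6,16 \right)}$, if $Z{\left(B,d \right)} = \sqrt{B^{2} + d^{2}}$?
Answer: $\frac{601}{12} + 2 \sqrt{73} \approx 67.171$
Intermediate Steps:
$X = 12$ ($X = 2 - -10 = 2 + 10 = 12$)
$s = 34$ ($s = 2 \cdot 17 = 34$)
$a{\left(h \right)} = 34$
$m{\left(N \right)} = \frac{1}{12} + N$ ($m{\left(N \right)} = N + \frac{1}{12} = \frac{1}{12} + N$)
$\left(a{\left(-18 \right)} + m{\left(16 \right)}\right) + Z{\left(-6,16 \right)} = \left(34 + \left(\frac{1}{12} + 16\right)\right) + \sqrt{\left(-6\right)^{2} + 16^{2}} = \left(34 + \frac{193}{12}\right) + \sqrt{36 + 256} = \frac{601}{12} + \sqrt{292} = \frac{601}{12} + 2 \sqrt{73}$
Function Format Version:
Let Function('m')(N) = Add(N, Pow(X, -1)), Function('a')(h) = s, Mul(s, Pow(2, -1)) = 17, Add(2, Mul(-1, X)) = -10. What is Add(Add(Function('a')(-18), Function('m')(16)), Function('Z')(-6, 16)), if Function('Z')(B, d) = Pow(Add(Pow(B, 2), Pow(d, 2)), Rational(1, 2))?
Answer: Add(Rational(601, 12), Mul(2, Pow(73, Rational(1, 2)))) ≈ 67.171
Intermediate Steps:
X = 12 (X = Add(2, Mul(-1, -10)) = Add(2, 10) = 12)
s = 34 (s = Mul(2, 17) = 34)
Function('a')(h) = 34
Function('m')(N) = Add(Rational(1, 12), N) (Function('m')(N) = Add(N, Pow(12, -1)) = Add(N, Rational(1, 12)) = Add(Rational(1, 12), N))
Add(Add(Function('a')(-18), Function('m')(16)), Function('Z')(-6, 16)) = Add(Add(34, Add(Rational(1, 12), 16)), Pow(Add(Pow(-6, 2), Pow(16, 2)), Rational(1, 2))) = Add(Add(34, Rational(193, 12)), Pow(Add(36, 256), Rational(1, 2))) = Add(Rational(601, 12), Pow(292, Rational(1, 2))) = Add(Rational(601, 12), Mul(2, Pow(73, Rational(1, 2))))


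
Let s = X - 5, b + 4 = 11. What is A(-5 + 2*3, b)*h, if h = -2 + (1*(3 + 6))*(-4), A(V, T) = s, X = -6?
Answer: 418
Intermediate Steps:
b = 7 (b = -4 + 11 = 7)
s = -11 (s = -6 - 5 = -11)
A(V, T) = -11
h = -38 (h = -2 + (1*9)*(-4) = -2 + 9*(-4) = -2 - 36 = -38)
A(-5 + 2*3, b)*h = -11*(-38) = 418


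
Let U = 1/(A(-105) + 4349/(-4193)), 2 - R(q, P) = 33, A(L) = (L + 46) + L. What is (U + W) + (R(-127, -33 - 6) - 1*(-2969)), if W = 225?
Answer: 2188794970/692001 ≈ 3163.0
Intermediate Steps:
A(L) = 46 + 2*L (A(L) = (46 + L) + L = 46 + 2*L)
R(q, P) = -31 (R(q, P) = 2 - 1*33 = 2 - 33 = -31)
U = -4193/692001 (U = 1/((46 + 2*(-105)) + 4349/(-4193)) = 1/((46 - 210) + 4349*(-1/4193)) = 1/(-164 - 4349/4193) = 1/(-692001/4193) = -4193/692001 ≈ -0.0060592)
(U + W) + (R(-127, -33 - 6) - 1*(-2969)) = (-4193/692001 + 225) + (-31 - 1*(-2969)) = 155696032/692001 + (-31 + 2969) = 155696032/692001 + 2938 = 2188794970/692001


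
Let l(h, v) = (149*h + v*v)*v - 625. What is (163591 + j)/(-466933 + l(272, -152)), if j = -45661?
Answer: -19655/1689937 ≈ -0.011631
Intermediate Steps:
l(h, v) = -625 + v*(v**2 + 149*h) (l(h, v) = (149*h + v**2)*v - 625 = (v**2 + 149*h)*v - 625 = v*(v**2 + 149*h) - 625 = -625 + v*(v**2 + 149*h))
(163591 + j)/(-466933 + l(272, -152)) = (163591 - 45661)/(-466933 + (-625 + (-152)**3 + 149*272*(-152))) = 117930/(-466933 + (-625 - 3511808 - 6160256)) = 117930/(-466933 - 9672689) = 117930/(-10139622) = 117930*(-1/10139622) = -19655/1689937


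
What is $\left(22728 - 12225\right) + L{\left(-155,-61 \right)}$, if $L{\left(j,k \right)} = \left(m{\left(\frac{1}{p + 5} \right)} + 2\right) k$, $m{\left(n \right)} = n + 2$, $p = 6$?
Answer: $\frac{112788}{11} \approx 10253.0$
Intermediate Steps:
$m{\left(n \right)} = 2 + n$
$L{\left(j,k \right)} = \frac{45 k}{11}$ ($L{\left(j,k \right)} = \left(\left(2 + \frac{1}{6 + 5}\right) + 2\right) k = \left(\left(2 + \frac{1}{11}\right) + 2\right) k = \left(\frac{23}{11} + 2\right) k = \frac{45 k}{11}$)
$\left(22728 - 12225\right) + L{\left(-155,-61 \right)} = \left(22728 - 12225\right) + \frac{45}{11} \left(-61\right) = 10503 - \frac{2745}{11} = \frac{112788}{11}$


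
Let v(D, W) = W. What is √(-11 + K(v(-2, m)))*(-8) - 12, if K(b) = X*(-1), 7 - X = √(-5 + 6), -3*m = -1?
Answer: -12 - 8*I*√17 ≈ -12.0 - 32.985*I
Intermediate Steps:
m = ⅓ (m = -⅓*(-1) = ⅓ ≈ 0.33333)
X = 6 (X = 7 - √(-5 + 6) = 7 - √1 = 7 - 1*1 = 7 - 1 = 6)
K(b) = -6 (K(b) = 6*(-1) = -6)
√(-11 + K(v(-2, m)))*(-8) - 12 = √(-11 - 6)*(-8) - 12 = √(-17)*(-8) - 12 = (I*√17)*(-8) - 12 = -8*I*√17 - 12 = -12 - 8*I*√17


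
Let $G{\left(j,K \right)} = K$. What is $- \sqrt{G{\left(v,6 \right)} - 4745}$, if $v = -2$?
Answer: $- i \sqrt{4739} \approx - 68.84 i$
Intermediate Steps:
$- \sqrt{G{\left(v,6 \right)} - 4745} = - \sqrt{6 - 4745} = - \sqrt{-4739} = - i \sqrt{4739}$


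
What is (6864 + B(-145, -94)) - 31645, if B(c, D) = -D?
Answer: -24687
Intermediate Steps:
(6864 + B(-145, -94)) - 31645 = (6864 - 1*(-94)) - 31645 = (6864 + 94) - 31645 = 6958 - 31645 = -24687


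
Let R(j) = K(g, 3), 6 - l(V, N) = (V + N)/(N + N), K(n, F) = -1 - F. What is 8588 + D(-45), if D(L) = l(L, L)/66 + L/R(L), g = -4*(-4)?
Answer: 1135111/132 ≈ 8599.3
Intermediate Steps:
g = 16
l(V, N) = 6 - (N + V)/(2*N) (l(V, N) = 6 - (V + N)/(N + N) = 6 - (N + V)/(2*N))
R(j) = -4 (R(j) = -1 - 1*3 = -1 - 3 = -4)
D(L) = 5/66 - L/4 (D(L) = ((-L + 11*L)/(2*L))/66 + L/(-4) = ((10*L)/(2*L))*(1/66) + L*(-¼) = 5*(1/66) - L/4 = 5/66 - L/4)
8588 + D(-45) = 8588 + (5/66 - ¼*(-45)) = 8588 + (5/66 + 45/4) = 8588 + 1495/132 = 1135111/132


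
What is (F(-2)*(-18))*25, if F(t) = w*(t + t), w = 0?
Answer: 0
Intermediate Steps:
F(t) = 0 (F(t) = 0*(t + t) = 0*(2*t) = 0)
(F(-2)*(-18))*25 = (0*(-18))*25 = 0*25 = 0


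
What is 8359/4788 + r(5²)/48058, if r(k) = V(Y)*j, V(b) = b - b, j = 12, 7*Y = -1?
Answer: 8359/4788 ≈ 1.7458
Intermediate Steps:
Y = -⅐ (Y = (⅐)*(-1) = -⅐ ≈ -0.14286)
V(b) = 0
r(k) = 0 (r(k) = 0*12 = 0)
8359/4788 + r(5²)/48058 = 8359/4788 + 0/48058 = 8359*(1/4788) + 0*(1/48058) = 8359/4788 + 0 = 8359/4788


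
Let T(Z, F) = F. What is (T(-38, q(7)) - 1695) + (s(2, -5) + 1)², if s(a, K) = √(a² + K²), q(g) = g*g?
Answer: -1616 + 2*√29 ≈ -1605.2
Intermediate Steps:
q(g) = g²
s(a, K) = √(K² + a²)
(T(-38, q(7)) - 1695) + (s(2, -5) + 1)² = (7² - 1695) + (√((-5)² + 2²) + 1)² = (49 - 1695) + (√(25 + 4) + 1)² = -1646 + (√29 + 1)² = -1646 + (1 + √29)²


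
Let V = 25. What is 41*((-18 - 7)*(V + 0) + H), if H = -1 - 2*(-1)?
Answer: -25584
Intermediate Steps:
H = 1 (H = -1 + 2 = 1)
41*((-18 - 7)*(V + 0) + H) = 41*((-18 - 7)*(25 + 0) + 1) = 41*(-25*25 + 1) = 41*(-625 + 1) = 41*(-624) = -25584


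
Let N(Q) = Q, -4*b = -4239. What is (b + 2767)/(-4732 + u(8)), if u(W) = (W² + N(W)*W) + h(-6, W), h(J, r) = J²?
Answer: -15307/18272 ≈ -0.83773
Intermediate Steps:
b = 4239/4 (b = -¼*(-4239) = 4239/4 ≈ 1059.8)
u(W) = 36 + 2*W² (u(W) = (W² + W*W) + (-6)² = (W² + W²) + 36 = 2*W² + 36 = 36 + 2*W²)
(b + 2767)/(-4732 + u(8)) = (4239/4 + 2767)/(-4732 + (36 + 2*8²)) = 15307/(4*(-4732 + (36 + 2*64))) = 15307/(4*(-4732 + (36 + 128))) = 15307/(4*(-4732 + 164)) = (15307/4)/(-4568) = (15307/4)*(-1/4568) = -15307/18272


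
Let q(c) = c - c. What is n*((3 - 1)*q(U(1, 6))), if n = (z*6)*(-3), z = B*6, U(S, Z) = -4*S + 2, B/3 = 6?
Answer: 0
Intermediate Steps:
B = 18 (B = 3*6 = 18)
U(S, Z) = 2 - 4*S
q(c) = 0
z = 108 (z = 18*6 = 108)
n = -1944 (n = (108*6)*(-3) = 648*(-3) = -1944)
n*((3 - 1)*q(U(1, 6))) = -1944*(3 - 1)*0 = -3888*0 = -1944*0 = 0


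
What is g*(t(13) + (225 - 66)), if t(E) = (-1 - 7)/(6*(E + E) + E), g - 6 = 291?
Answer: 7978311/169 ≈ 47209.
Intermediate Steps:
g = 297 (g = 6 + 291 = 297)
t(E) = -8/(13*E) (t(E) = -8/(6*(2*E) + E) = -8/(12*E + E) = -8*1/(13*E) = -8/(13*E))
g*(t(13) + (225 - 66)) = 297*(-8/13/13 + (225 - 66)) = 297*(-8/13*1/13 + 159) = 297*(-8/169 + 159) = 297*(26863/169) = 7978311/169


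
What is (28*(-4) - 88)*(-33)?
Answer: 6600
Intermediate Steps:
(28*(-4) - 88)*(-33) = (-112 - 88)*(-33) = -200*(-33) = 6600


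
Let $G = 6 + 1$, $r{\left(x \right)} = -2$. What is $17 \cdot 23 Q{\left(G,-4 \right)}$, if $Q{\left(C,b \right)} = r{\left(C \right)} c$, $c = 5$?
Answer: $-3910$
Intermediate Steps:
$G = 7$
$Q{\left(C,b \right)} = -10$ ($Q{\left(C,b \right)} = \left(-2\right) 5 = -10$)
$17 \cdot 23 Q{\left(G,-4 \right)} = 17 \cdot 23 \left(-10\right) = 391 \left(-10\right) = -3910$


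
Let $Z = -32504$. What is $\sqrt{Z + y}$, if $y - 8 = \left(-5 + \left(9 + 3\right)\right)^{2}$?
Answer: $i \sqrt{32447} \approx 180.13 i$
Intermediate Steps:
$y = 57$ ($y = 8 + \left(-5 + \left(9 + 3\right)\right)^{2} = 8 + \left(-5 + 12\right)^{2} = 8 + 7^{2} = 8 + 49 = 57$)
$\sqrt{Z + y} = \sqrt{-32504 + 57} = \sqrt{-32447} = i \sqrt{32447}$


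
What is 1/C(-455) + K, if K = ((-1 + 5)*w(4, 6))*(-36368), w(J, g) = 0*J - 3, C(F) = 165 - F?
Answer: 270577921/620 ≈ 4.3642e+5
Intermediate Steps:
w(J, g) = -3 (w(J, g) = 0 - 3 = -3)
K = 436416 (K = ((-1 + 5)*(-3))*(-36368) = (4*(-3))*(-36368) = -12*(-36368) = 436416)
1/C(-455) + K = 1/(165 - 1*(-455)) + 436416 = 1/(165 + 455) + 436416 = 1/620 + 436416 = 270577921/620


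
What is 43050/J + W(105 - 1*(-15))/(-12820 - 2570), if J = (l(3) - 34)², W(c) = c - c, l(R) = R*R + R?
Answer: 21525/242 ≈ 88.946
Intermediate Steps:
l(R) = R + R² (l(R) = R² + R = R + R²)
W(c) = 0
J = 484 (J = (3*(1 + 3) - 34)² = (3*4 - 34)² = (12 - 34)² = (-22)² = 484)
43050/J + W(105 - 1*(-15))/(-12820 - 2570) = 43050/484 + 0/(-12820 - 2570) = 43050*(1/484) + 0/(-15390) = 21525/242 + 0*(-1/15390) = 21525/242 + 0 = 21525/242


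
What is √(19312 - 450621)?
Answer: I*√431309 ≈ 656.74*I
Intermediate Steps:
√(19312 - 450621) = √(-431309) = I*√431309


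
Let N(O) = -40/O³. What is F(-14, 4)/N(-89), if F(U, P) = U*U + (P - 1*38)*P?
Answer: 2114907/2 ≈ 1.0575e+6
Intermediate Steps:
F(U, P) = U² + P*(-38 + P) (F(U, P) = U² + (P - 38)*P = U² + (-38 + P)*P = U² + P*(-38 + P))
N(O) = -40/O³
F(-14, 4)/N(-89) = (4² + (-14)² - 38*4)/((-40/(-89)³)) = (16 + 196 - 152)/((-40*(-1/704969))) = 60/(40/704969) = 60*(704969/40) = 2114907/2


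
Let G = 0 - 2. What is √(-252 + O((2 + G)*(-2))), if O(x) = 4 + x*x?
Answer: 2*I*√62 ≈ 15.748*I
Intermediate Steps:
G = -2
O(x) = 4 + x²
√(-252 + O((2 + G)*(-2))) = √(-252 + (4 + ((2 - 2)*(-2))²)) = √(-252 + (4 + (0*(-2))²)) = √(-252 + (4 + 0²)) = √(-252 + (4 + 0)) = √(-252 + 4) = √(-248) = 2*I*√62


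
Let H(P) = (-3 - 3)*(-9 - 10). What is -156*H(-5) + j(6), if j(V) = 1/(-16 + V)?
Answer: -177841/10 ≈ -17784.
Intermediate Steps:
H(P) = 114 (H(P) = -6*(-19) = 114)
-156*H(-5) + j(6) = -156*114 + 1/(-16 + 6) = -17784 + 1/(-10) = -17784 - ⅒ = -177841/10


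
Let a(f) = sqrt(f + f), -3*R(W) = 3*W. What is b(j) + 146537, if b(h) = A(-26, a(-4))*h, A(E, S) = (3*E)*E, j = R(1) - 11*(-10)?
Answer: 367589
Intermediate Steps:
R(W) = -W
j = 109 (j = -1*1 - 11*(-10) = -1 + 110 = 109)
a(f) = sqrt(2)*sqrt(f) (a(f) = sqrt(2*f) = sqrt(2)*sqrt(f))
A(E, S) = 3*E**2
b(h) = 2028*h (b(h) = (3*(-26)**2)*h = (3*676)*h = 2028*h)
b(j) + 146537 = 2028*109 + 146537 = 221052 + 146537 = 367589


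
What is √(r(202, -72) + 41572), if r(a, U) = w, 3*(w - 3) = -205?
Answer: 2*√93390/3 ≈ 203.73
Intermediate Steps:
w = -196/3 (w = 3 + (⅓)*(-205) = 3 - 205/3 = -196/3 ≈ -65.333)
r(a, U) = -196/3
√(r(202, -72) + 41572) = √(-196/3 + 41572) = √(124520/3) = 2*√93390/3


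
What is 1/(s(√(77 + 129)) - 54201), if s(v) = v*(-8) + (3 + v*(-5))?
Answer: -27099/1468694195 + 13*√206/2937388390 ≈ -1.8388e-5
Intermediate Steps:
s(v) = 3 - 13*v (s(v) = -8*v + (3 - 5*v) = 3 - 13*v)
1/(s(√(77 + 129)) - 54201) = 1/((3 - 13*√(77 + 129)) - 54201) = 1/((3 - 13*√206) - 54201) = 1/(-54198 - 13*√206)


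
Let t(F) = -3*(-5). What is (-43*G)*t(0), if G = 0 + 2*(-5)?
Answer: 6450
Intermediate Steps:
t(F) = 15
G = -10 (G = 0 - 10 = -10)
(-43*G)*t(0) = -43*(-10)*15 = 430*15 = 6450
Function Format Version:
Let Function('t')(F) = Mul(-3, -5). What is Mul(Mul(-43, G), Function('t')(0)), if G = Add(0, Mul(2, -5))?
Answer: 6450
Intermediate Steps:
Function('t')(F) = 15
G = -10 (G = Add(0, -10) = -10)
Mul(Mul(-43, G), Function('t')(0)) = Mul(Mul(-43, -10), 15) = Mul(430, 15) = 6450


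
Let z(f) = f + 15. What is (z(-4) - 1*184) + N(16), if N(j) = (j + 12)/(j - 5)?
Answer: -1875/11 ≈ -170.45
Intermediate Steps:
z(f) = 15 + f
N(j) = (12 + j)/(-5 + j)
(z(-4) - 1*184) + N(16) = ((15 - 4) - 1*184) + (12 + 16)/(-5 + 16) = (11 - 184) + 28/11 = -173 + (1/11)*28 = -173 + 28/11 = -1875/11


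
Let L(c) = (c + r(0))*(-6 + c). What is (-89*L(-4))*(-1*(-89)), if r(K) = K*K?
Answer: -316840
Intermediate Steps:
r(K) = K²
L(c) = c*(-6 + c) (L(c) = (c + 0²)*(-6 + c) = (c + 0)*(-6 + c) = c*(-6 + c))
(-89*L(-4))*(-1*(-89)) = (-(-356)*(-6 - 4))*(-1*(-89)) = -(-356)*(-10)*89 = -89*40*89 = -3560*89 = -316840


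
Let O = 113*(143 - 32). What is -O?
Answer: -12543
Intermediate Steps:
O = 12543 (O = 113*111 = 12543)
-O = -1*12543 = -12543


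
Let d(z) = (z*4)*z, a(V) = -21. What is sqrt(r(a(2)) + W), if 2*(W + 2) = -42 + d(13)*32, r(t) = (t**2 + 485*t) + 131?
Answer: 2*sqrt(295) ≈ 34.351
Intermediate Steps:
d(z) = 4*z**2 (d(z) = (4*z)*z = 4*z**2)
r(t) = 131 + t**2 + 485*t
W = 10793 (W = -2 + (-42 + (4*13**2)*32)/2 = -2 + (-42 + (4*169)*32)/2 = -2 + (-42 + 676*32)/2 = -2 + (-42 + 21632)/2 = -2 + (1/2)*21590 = -2 + 10795 = 10793)
sqrt(r(a(2)) + W) = sqrt((131 + (-21)**2 + 485*(-21)) + 10793) = sqrt((131 + 441 - 10185) + 10793) = sqrt(-9613 + 10793) = sqrt(1180) = 2*sqrt(295)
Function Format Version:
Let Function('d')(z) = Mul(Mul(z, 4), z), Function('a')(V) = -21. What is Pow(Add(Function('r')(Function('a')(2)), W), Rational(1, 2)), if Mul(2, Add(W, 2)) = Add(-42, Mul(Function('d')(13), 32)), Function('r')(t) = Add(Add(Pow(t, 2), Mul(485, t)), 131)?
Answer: Mul(2, Pow(295, Rational(1, 2))) ≈ 34.351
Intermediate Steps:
Function('d')(z) = Mul(4, Pow(z, 2)) (Function('d')(z) = Mul(Mul(4, z), z) = Mul(4, Pow(z, 2)))
Function('r')(t) = Add(131, Pow(t, 2), Mul(485, t))
W = 10793 (W = Add(-2, Mul(Rational(1, 2), Add(-42, Mul(Mul(4, Pow(13, 2)), 32)))) = Add(-2, Mul(Rational(1, 2), Add(-42, Mul(Mul(4, 169), 32)))) = Add(-2, Mul(Rational(1, 2), Add(-42, Mul(676, 32)))) = Add(-2, Mul(Rational(1, 2), Add(-42, 21632))) = Add(-2, Mul(Rational(1, 2), 21590)) = Add(-2, 10795) = 10793)
Pow(Add(Function('r')(Function('a')(2)), W), Rational(1, 2)) = Pow(Add(Add(131, Pow(-21, 2), Mul(485, -21)), 10793), Rational(1, 2)) = Pow(Add(Add(131, 441, -10185), 10793), Rational(1, 2)) = Pow(Add(-9613, 10793), Rational(1, 2)) = Pow(1180, Rational(1, 2)) = Mul(2, Pow(295, Rational(1, 2)))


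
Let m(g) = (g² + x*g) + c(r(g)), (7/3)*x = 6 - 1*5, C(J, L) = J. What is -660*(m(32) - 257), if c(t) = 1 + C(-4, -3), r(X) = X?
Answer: -3593040/7 ≈ -5.1329e+5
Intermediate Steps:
x = 3/7 (x = 3*(6 - 1*5)/7 = 3*(6 - 5)/7 = (3/7)*1 = 3/7 ≈ 0.42857)
c(t) = -3 (c(t) = 1 - 4 = -3)
m(g) = -3 + g² + 3*g/7 (m(g) = (g² + 3*g/7) - 3 = -3 + g² + 3*g/7)
-660*(m(32) - 257) = -660*((-3 + 32² + (3/7)*32) - 257) = -660*((-3 + 1024 + 96/7) - 257) = -660*(7243/7 - 257) = -660*5444/7 = -3593040/7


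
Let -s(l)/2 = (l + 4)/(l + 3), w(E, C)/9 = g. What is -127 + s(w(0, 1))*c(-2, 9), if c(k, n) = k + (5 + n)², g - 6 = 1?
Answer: -17189/33 ≈ -520.88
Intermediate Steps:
g = 7 (g = 6 + 1 = 7)
w(E, C) = 63 (w(E, C) = 9*7 = 63)
s(l) = -2*(4 + l)/(3 + l) (s(l) = -2*(l + 4)/(l + 3) = -2*(4 + l)/(3 + l))
-127 + s(w(0, 1))*c(-2, 9) = -127 + (2*(-4 - 1*63)/(3 + 63))*(-2 + (5 + 9)²) = -127 + (2*(-4 - 63)/66)*(-2 + 14²) = -127 + (2*(1/66)*(-67))*(-2 + 196) = -127 - 67/33*194 = -127 - 12998/33 = -17189/33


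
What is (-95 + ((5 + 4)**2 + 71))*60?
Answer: 3420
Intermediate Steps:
(-95 + ((5 + 4)**2 + 71))*60 = (-95 + (9**2 + 71))*60 = (-95 + (81 + 71))*60 = (-95 + 152)*60 = 57*60 = 3420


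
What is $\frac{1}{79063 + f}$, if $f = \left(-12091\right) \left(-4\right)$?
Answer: $\frac{1}{127427} \approx 7.8476 \cdot 10^{-6}$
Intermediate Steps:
$f = 48364$
$\frac{1}{79063 + f} = \frac{1}{79063 + 48364} = \frac{1}{127427}$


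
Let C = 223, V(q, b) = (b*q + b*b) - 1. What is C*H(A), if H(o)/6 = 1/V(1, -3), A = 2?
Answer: 1338/5 ≈ 267.60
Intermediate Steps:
V(q, b) = -1 + b² + b*q (V(q, b) = (b*q + b²) - 1 = (b² + b*q) - 1 = -1 + b² + b*q)
H(o) = 6/5 (H(o) = 6/(-1 + (-3)² - 3*1) = 6/(-1 + 9 - 3) = 6/5)
C*H(A) = 223*(6/5) = 1338/5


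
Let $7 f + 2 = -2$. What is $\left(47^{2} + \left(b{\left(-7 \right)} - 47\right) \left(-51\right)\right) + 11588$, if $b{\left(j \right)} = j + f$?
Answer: $\frac{116061}{7} \approx 16580.0$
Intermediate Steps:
$f = - \frac{4}{7}$ ($f = - \frac{2}{7} + \frac{1}{7} \left(-2\right) = - \frac{2}{7} - \frac{2}{7} = - \frac{4}{7} \approx -0.57143$)
$b{\left(j \right)} = - \frac{4}{7} + j$ ($b{\left(j \right)} = j - \frac{4}{7} = - \frac{4}{7} + j$)
$\left(47^{2} + \left(b{\left(-7 \right)} - 47\right) \left(-51\right)\right) + 11588 = \left(47^{2} + \left(\left(- \frac{4}{7} - 7\right) - 47\right) \left(-51\right)\right) + 11588 = \left(2209 + \left(- \frac{53}{7} - 47\right) \left(-51\right)\right) + 11588 = \left(2209 - - \frac{19482}{7}\right) + 11588 = \left(2209 + \frac{19482}{7}\right) + 11588 = \frac{34945}{7} + 11588 = \frac{116061}{7}$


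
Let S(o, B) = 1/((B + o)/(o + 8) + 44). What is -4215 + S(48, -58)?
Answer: -5171777/1227 ≈ -4215.0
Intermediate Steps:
S(o, B) = 1/(44 + (B + o)/(8 + o)) (S(o, B) = 1/((B + o)/(8 + o) + 44) = 1/(44 + (B + o)/(8 + o)))
-4215 + S(48, -58) = -4215 + (8 + 48)/(352 - 58 + 45*48) = -4215 + 56/(352 - 58 + 2160) = -4215 + 56/2454 = -4215 + (1/2454)*56 = -4215 + 28/1227 = -5171777/1227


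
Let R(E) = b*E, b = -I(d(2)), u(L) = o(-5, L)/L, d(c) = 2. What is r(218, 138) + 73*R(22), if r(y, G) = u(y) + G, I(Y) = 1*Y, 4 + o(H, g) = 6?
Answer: -335065/109 ≈ -3074.0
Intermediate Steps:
o(H, g) = 2 (o(H, g) = -4 + 6 = 2)
I(Y) = Y
u(L) = 2/L
b = -2 (b = -1*2 = -2)
R(E) = -2*E
r(y, G) = G + 2/y (r(y, G) = 2/y + G = G + 2/y)
r(218, 138) + 73*R(22) = (138 + 2/218) + 73*(-2*22) = (138 + 2*(1/218)) + 73*(-44) = (138 + 1/109) - 3212 = 15043/109 - 3212 = -335065/109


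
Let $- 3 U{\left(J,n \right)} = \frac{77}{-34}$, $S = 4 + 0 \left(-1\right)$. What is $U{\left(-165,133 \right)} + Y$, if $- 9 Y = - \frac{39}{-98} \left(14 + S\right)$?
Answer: $- \frac{205}{4998} \approx -0.041016$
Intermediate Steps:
$S = 4$ ($S = 4 + 0 = 4$)
$U{\left(J,n \right)} = \frac{77}{102}$ ($U{\left(J,n \right)} = - \frac{77 \frac{1}{-34}}{3} = - \frac{77 \left(- \frac{1}{34}\right)}{3} = \left(- \frac{1}{3}\right) \left(- \frac{77}{34}\right) = \frac{77}{102}$)
$Y = - \frac{39}{49}$ ($Y = - \frac{- \frac{39}{-98} \left(14 + 4\right)}{9} = - \frac{\left(-39\right) \left(- \frac{1}{98}\right) 18}{9} = - \frac{\frac{39}{98} \cdot 18}{9} = \left(- \frac{1}{9}\right) \frac{351}{49} = - \frac{39}{49} \approx -0.79592$)
$U{\left(-165,133 \right)} + Y = \frac{77}{102} - \frac{39}{49} = - \frac{205}{4998}$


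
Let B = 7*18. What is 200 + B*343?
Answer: 43418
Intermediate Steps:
B = 126
200 + B*343 = 200 + 126*343 = 200 + 43218 = 43418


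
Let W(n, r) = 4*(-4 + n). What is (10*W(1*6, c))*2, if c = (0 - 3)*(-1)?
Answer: 160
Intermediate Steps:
c = 3 (c = -3*(-1) = 3)
W(n, r) = -16 + 4*n
(10*W(1*6, c))*2 = (10*(-16 + 4*(1*6)))*2 = (10*(-16 + 4*6))*2 = (10*(-16 + 24))*2 = (10*8)*2 = 80*2 = 160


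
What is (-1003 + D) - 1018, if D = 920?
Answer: -1101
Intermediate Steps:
(-1003 + D) - 1018 = (-1003 + 920) - 1018 = -83 - 1018 = -1101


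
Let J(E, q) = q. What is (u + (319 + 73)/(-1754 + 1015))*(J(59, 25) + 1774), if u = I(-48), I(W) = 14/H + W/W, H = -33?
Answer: 1987895/24387 ≈ 81.515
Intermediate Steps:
I(W) = 19/33 (I(W) = 14/(-33) + W/W = 14*(-1/33) + 1 = -14/33 + 1 = 19/33)
u = 19/33 ≈ 0.57576
(u + (319 + 73)/(-1754 + 1015))*(J(59, 25) + 1774) = (19/33 + (319 + 73)/(-1754 + 1015))*(25 + 1774) = (19/33 + 392/(-739))*1799 = (19/33 + 392*(-1/739))*1799 = (19/33 - 392/739)*1799 = (1105/24387)*1799 = 1987895/24387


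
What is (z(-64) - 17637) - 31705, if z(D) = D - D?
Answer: -49342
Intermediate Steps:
z(D) = 0
(z(-64) - 17637) - 31705 = (0 - 17637) - 31705 = -17637 - 31705 = -49342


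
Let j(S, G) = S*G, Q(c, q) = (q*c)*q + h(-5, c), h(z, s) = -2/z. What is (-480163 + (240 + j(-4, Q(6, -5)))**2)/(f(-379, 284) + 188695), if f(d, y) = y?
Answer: -2911737/1574825 ≈ -1.8489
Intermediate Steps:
Q(c, q) = 2/5 + c*q**2 (Q(c, q) = (q*c)*q - 2/(-5) = (c*q)*q - 2*(-1/5) = c*q**2 + 2/5 = 2/5 + c*q**2)
j(S, G) = G*S
(-480163 + (240 + j(-4, Q(6, -5)))**2)/(f(-379, 284) + 188695) = (-480163 + (240 + (2/5 + 6*(-5)**2)*(-4))**2)/(284 + 188695) = (-480163 + (240 + (2/5 + 6*25)*(-4))**2)/188979 = (-480163 + (240 + (2/5 + 150)*(-4))**2)*(1/188979) = (-480163 + (240 + (752/5)*(-4))**2)*(1/188979) = (-480163 + (240 - 3008/5)**2)*(1/188979) = (-480163 + (-1808/5)**2)*(1/188979) = (-480163 + 3268864/25)*(1/188979) = -8735211/25*1/188979 = -2911737/1574825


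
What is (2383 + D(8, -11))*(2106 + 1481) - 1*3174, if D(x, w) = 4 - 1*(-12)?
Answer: 8602039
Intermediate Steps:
D(x, w) = 16 (D(x, w) = 4 + 12 = 16)
(2383 + D(8, -11))*(2106 + 1481) - 1*3174 = (2383 + 16)*(2106 + 1481) - 1*3174 = 2399*3587 - 3174 = 8605213 - 3174 = 8602039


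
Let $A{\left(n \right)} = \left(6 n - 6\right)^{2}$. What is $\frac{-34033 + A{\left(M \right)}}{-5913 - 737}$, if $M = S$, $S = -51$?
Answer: $- \frac{63311}{6650} \approx -9.5204$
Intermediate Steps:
$M = -51$
$A{\left(n \right)} = \left(-6 + 6 n\right)^{2}$
$\frac{-34033 + A{\left(M \right)}}{-5913 - 737} = \frac{-34033 + 36 \left(-1 - 51\right)^{2}}{-5913 - 737} = \frac{-34033 + 36 \left(-52\right)^{2}}{-6650} = \left(-34033 + 36 \cdot 2704\right) \left(- \frac{1}{6650}\right) = \left(-34033 + 97344\right) \left(- \frac{1}{6650}\right) = 63311 \left(- \frac{1}{6650}\right) = - \frac{63311}{6650}$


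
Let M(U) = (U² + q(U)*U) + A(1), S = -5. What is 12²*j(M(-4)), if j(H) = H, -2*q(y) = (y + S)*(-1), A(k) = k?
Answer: 5040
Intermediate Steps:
q(y) = -5/2 + y/2 (q(y) = -(y - 5)*(-1)/2 = -(-5 + y)*(-1)/2 = -(5 - y)/2 = -5/2 + y/2)
M(U) = 1 + U² + U*(-5/2 + U/2) (M(U) = (U² + (-5/2 + U/2)*U) + 1 = (U² + U*(-5/2 + U/2)) + 1 = 1 + U² + U*(-5/2 + U/2))
12²*j(M(-4)) = 12²*(1 - 5/2*(-4) + (3/2)*(-4)²) = 144*(1 + 10 + (3/2)*16) = 144*(1 + 10 + 24) = 144*35 = 5040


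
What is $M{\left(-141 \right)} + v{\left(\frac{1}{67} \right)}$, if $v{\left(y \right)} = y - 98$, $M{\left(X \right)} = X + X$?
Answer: $- \frac{25459}{67} \approx -379.98$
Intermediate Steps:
$M{\left(X \right)} = 2 X$
$v{\left(y \right)} = -98 + y$ ($v{\left(y \right)} = y - 98 = -98 + y$)
$M{\left(-141 \right)} + v{\left(\frac{1}{67} \right)} = 2 \left(-141\right) - \left(98 - \frac{1}{67}\right) = -282 + \left(-98 + \frac{1}{67}\right) = -282 - \frac{6565}{67} = - \frac{25459}{67}$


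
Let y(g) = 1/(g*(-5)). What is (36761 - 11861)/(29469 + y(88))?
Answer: 10956000/12966359 ≈ 0.84496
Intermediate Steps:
y(g) = -1/(5*g) (y(g) = 1/(-5*g) = -1/(5*g))
(36761 - 11861)/(29469 + y(88)) = (36761 - 11861)/(29469 - ⅕/88) = 24900/(29469 - ⅕*1/88) = 24900/(29469 - 1/440) = 24900/(12966359/440) = 24900*(440/12966359) = 10956000/12966359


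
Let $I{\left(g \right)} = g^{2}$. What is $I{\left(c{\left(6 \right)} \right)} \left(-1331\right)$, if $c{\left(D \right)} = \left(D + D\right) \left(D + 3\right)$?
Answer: $-15524784$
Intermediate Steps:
$c{\left(D \right)} = 2 D \left(3 + D\right)$
$I{\left(c{\left(6 \right)} \right)} \left(-1331\right) = \left(2 \cdot 6 \left(3 + 6\right)\right)^{2} \left(-1331\right) = \left(2 \cdot 6 \cdot 9\right)^{2} \left(-1331\right) = 108^{2} \left(-1331\right) = 11664 \left(-1331\right) = -15524784$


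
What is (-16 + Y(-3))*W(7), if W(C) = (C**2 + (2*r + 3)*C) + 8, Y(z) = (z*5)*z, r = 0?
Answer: 2262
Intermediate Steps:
Y(z) = 5*z**2 (Y(z) = (5*z)*z = 5*z**2)
W(C) = 8 + C**2 + 3*C (W(C) = (C**2 + (2*0 + 3)*C) + 8 = (C**2 + (0 + 3)*C) + 8 = (C**2 + 3*C) + 8 = 8 + C**2 + 3*C)
(-16 + Y(-3))*W(7) = (-16 + 5*(-3)**2)*(8 + 7**2 + 3*7) = (-16 + 5*9)*(8 + 49 + 21) = (-16 + 45)*78 = 29*78 = 2262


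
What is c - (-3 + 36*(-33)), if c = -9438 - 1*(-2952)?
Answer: -5295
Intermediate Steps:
c = -6486 (c = -9438 + 2952 = -6486)
c - (-3 + 36*(-33)) = -6486 - (-3 + 36*(-33)) = -6486 - (-3 - 1188) = -6486 - 1*(-1191) = -6486 + 1191 = -5295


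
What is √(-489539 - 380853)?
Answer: 2*I*√217598 ≈ 932.95*I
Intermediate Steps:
√(-489539 - 380853) = √(-870392) = 2*I*√217598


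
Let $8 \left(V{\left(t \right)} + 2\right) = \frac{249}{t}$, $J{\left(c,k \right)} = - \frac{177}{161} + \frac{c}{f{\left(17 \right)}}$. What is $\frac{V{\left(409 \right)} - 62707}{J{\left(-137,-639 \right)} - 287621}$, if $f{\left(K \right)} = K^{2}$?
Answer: $\frac{9546987677871}{43788491232568} \approx 0.21802$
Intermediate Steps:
$J{\left(c,k \right)} = - \frac{177}{161} + \frac{c}{289}$ ($J{\left(c,k \right)} = - \frac{177}{161} + \frac{c}{17^{2}} = \left(-177\right) \frac{1}{161} + \frac{c}{289} = - \frac{177}{161} + c \frac{1}{289} = - \frac{177}{161} + \frac{c}{289}$)
$V{\left(t \right)} = -2 + \frac{249}{8 t}$ ($V{\left(t \right)} = -2 + \frac{249 \frac{1}{t}}{8} = -2 + \frac{249}{8 t}$)
$\frac{V{\left(409 \right)} - 62707}{J{\left(-137,-639 \right)} - 287621} = \frac{\left(-2 + \frac{249}{8 \cdot 409}\right) - 62707}{\left(- \frac{177}{161} + \frac{1}{289} \left(-137\right)\right) - 287621} = \frac{\left(-2 + \frac{249}{8} \cdot \frac{1}{409}\right) - 62707}{\left(- \frac{177}{161} - \frac{137}{289}\right) - 287621} = \frac{\left(-2 + \frac{249}{3272}\right) - 62707}{- \frac{73210}{46529} - 287621} = \frac{- \frac{6295}{3272} - 62707}{- \frac{13382790719}{46529}} = \left(- \frac{205183599}{3272}\right) \left(- \frac{46529}{13382790719}\right) = \frac{9546987677871}{43788491232568}$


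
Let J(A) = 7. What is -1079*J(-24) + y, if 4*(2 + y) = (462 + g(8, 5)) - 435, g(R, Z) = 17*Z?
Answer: -7527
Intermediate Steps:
y = 26 (y = -2 + ((462 + 17*5) - 435)/4 = -2 + ((462 + 85) - 435)/4 = -2 + (547 - 435)/4 = -2 + (1/4)*112 = -2 + 28 = 26)
-1079*J(-24) + y = -1079*7 + 26 = -7553 + 26 = -7527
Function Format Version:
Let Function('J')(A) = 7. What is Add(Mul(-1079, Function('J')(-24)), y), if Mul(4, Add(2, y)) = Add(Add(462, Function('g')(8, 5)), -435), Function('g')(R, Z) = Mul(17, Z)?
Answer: -7527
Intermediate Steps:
y = 26 (y = Add(-2, Mul(Rational(1, 4), Add(Add(462, Mul(17, 5)), -435))) = Add(-2, Mul(Rational(1, 4), Add(Add(462, 85), -435))) = Add(-2, Mul(Rational(1, 4), Add(547, -435))) = Add(-2, Mul(Rational(1, 4), 112)) = Add(-2, 28) = 26)
Add(Mul(-1079, Function('J')(-24)), y) = Add(Mul(-1079, 7), 26) = Add(-7553, 26) = -7527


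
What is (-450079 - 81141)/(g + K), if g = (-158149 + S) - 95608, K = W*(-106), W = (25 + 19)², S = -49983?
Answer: 132805/127239 ≈ 1.0437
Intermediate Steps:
W = 1936 (W = 44² = 1936)
K = -205216 (K = 1936*(-106) = -205216)
g = -303740 (g = (-158149 - 49983) - 95608 = -208132 - 95608 = -303740)
(-450079 - 81141)/(g + K) = (-450079 - 81141)/(-303740 - 205216) = -531220/(-508956) = -531220*(-1/508956) = 132805/127239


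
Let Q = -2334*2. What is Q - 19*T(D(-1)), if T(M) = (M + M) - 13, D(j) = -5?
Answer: -4231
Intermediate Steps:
T(M) = -13 + 2*M (T(M) = 2*M - 13 = -13 + 2*M)
Q = -4668
Q - 19*T(D(-1)) = -4668 - 19*(-13 + 2*(-5)) = -4668 - 19*(-13 - 10) = -4668 - 19*(-23) = -4668 + 437 = -4231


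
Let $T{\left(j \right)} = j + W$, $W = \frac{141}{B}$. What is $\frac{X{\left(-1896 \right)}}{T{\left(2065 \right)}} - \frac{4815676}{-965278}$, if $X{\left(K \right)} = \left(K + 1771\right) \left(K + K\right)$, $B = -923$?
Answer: $\frac{107872257730826}{459919734353} \approx 234.55$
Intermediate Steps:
$W = - \frac{141}{923}$ ($W = \frac{141}{-923} = 141 \left(- \frac{1}{923}\right) = - \frac{141}{923} \approx -0.15276$)
$X{\left(K \right)} = 2 K \left(1771 + K\right)$ ($X{\left(K \right)} = \left(1771 + K\right) 2 K = 2 K \left(1771 + K\right)$)
$T{\left(j \right)} = - \frac{141}{923} + j$ ($T{\left(j \right)} = j - \frac{141}{923} = - \frac{141}{923} + j$)
$\frac{X{\left(-1896 \right)}}{T{\left(2065 \right)}} - \frac{4815676}{-965278} = \frac{2 \left(-1896\right) \left(1771 - 1896\right)}{- \frac{141}{923} + 2065} - \frac{4815676}{-965278} = \frac{2 \left(-1896\right) \left(-125\right)}{\frac{1905854}{923}} - - \frac{2407838}{482639} = 474000 \cdot \frac{923}{1905854} + \frac{2407838}{482639} = \frac{218751000}{952927} + \frac{2407838}{482639} = \frac{107872257730826}{459919734353}$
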